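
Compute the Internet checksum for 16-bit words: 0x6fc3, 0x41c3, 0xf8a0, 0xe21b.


Sum all words (with carry folding):
+ 0x6fc3 = 0x6fc3
+ 0x41c3 = 0xb186
+ 0xf8a0 = 0xaa27
+ 0xe21b = 0x8c43
One's complement: ~0x8c43
Checksum = 0x73bc


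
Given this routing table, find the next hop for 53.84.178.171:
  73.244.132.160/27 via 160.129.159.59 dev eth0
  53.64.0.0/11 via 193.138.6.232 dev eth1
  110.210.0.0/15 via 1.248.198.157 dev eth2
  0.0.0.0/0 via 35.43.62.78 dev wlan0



Longest prefix match for 53.84.178.171:
  /27 73.244.132.160: no
  /11 53.64.0.0: MATCH
  /15 110.210.0.0: no
  /0 0.0.0.0: MATCH
Selected: next-hop 193.138.6.232 via eth1 (matched /11)


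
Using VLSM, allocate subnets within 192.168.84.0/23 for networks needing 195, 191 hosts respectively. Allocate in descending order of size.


195 hosts -> /24 (254 usable): 192.168.84.0/24
191 hosts -> /24 (254 usable): 192.168.85.0/24
Allocation: 192.168.84.0/24 (195 hosts, 254 usable); 192.168.85.0/24 (191 hosts, 254 usable)


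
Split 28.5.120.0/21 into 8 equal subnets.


New prefix = 21 + 3 = 24
Each subnet has 256 addresses
  28.5.120.0/24
  28.5.121.0/24
  28.5.122.0/24
  28.5.123.0/24
  28.5.124.0/24
  28.5.125.0/24
  28.5.126.0/24
  28.5.127.0/24
Subnets: 28.5.120.0/24, 28.5.121.0/24, 28.5.122.0/24, 28.5.123.0/24, 28.5.124.0/24, 28.5.125.0/24, 28.5.126.0/24, 28.5.127.0/24


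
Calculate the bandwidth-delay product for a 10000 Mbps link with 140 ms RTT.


BDP = bandwidth * RTT
= 10000 Mbps * 140 ms
= 10000 * 1e6 * 140 / 1000 bits
= 1400000000 bits
= 175000000 bytes
= 170898.4375 KB
BDP = 1400000000 bits (175000000 bytes)


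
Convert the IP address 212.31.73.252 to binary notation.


212 = 11010100
31 = 00011111
73 = 01001001
252 = 11111100
Binary: 11010100.00011111.01001001.11111100


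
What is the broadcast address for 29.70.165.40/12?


Network: 29.64.0.0/12
Host bits = 20
Set all host bits to 1:
Broadcast: 29.79.255.255


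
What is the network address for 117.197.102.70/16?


IP:   01110101.11000101.01100110.01000110
Mask: 11111111.11111111.00000000.00000000
AND operation:
Net:  01110101.11000101.00000000.00000000
Network: 117.197.0.0/16


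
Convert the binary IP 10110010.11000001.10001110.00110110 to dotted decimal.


10110010 = 178
11000001 = 193
10001110 = 142
00110110 = 54
IP: 178.193.142.54


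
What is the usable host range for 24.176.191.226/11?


Network: 24.160.0.0
Broadcast: 24.191.255.255
First usable = network + 1
Last usable = broadcast - 1
Range: 24.160.0.1 to 24.191.255.254


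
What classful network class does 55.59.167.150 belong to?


First octet: 55
Binary: 00110111
0xxxxxxx -> Class A (1-126)
Class A, default mask 255.0.0.0 (/8)


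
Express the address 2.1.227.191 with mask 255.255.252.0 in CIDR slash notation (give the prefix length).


Binary: 11111111.11111111.11111100.00000000
Count leading 1s
Prefix: /22


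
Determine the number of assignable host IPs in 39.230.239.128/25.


Host bits = 32 - 25 = 7
Total addresses = 2^7 = 128
Usable = total - 2 (network and broadcast)
Usable hosts: 126


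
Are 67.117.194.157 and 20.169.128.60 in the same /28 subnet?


Mask: 255.255.255.240
67.117.194.157 AND mask = 67.117.194.144
20.169.128.60 AND mask = 20.169.128.48
No, different subnets (67.117.194.144 vs 20.169.128.48)


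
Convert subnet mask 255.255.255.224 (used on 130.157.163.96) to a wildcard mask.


Subnet mask: 255.255.255.224
Wildcard = 255.255.255.255 - subnet mask
255 - 255 = 0
255 - 255 = 0
255 - 255 = 0
255 - 224 = 31
Wildcard: 0.0.0.31


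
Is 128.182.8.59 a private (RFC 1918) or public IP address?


RFC 1918 private ranges:
  10.0.0.0/8 (10.0.0.0 - 10.255.255.255)
  172.16.0.0/12 (172.16.0.0 - 172.31.255.255)
  192.168.0.0/16 (192.168.0.0 - 192.168.255.255)
Public (not in any RFC 1918 range)


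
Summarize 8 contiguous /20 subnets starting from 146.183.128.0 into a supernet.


Original prefix: /20
Number of subnets: 8 = 2^3
New prefix = 20 - 3 = 17
Supernet: 146.183.128.0/17


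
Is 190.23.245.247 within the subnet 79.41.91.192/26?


Subnet network: 79.41.91.192
Test IP AND mask: 190.23.245.192
No, 190.23.245.247 is not in 79.41.91.192/26


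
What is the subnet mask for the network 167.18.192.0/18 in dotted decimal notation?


/18 means 18 network bits, 14 host bits
Binary: 11111111111111111100000000000000
Mask: 255.255.192.0


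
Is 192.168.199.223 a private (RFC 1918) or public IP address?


RFC 1918 private ranges:
  10.0.0.0/8 (10.0.0.0 - 10.255.255.255)
  172.16.0.0/12 (172.16.0.0 - 172.31.255.255)
  192.168.0.0/16 (192.168.0.0 - 192.168.255.255)
Private (in 192.168.0.0/16)


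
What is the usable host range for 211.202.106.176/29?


Network: 211.202.106.176
Broadcast: 211.202.106.183
First usable = network + 1
Last usable = broadcast - 1
Range: 211.202.106.177 to 211.202.106.182


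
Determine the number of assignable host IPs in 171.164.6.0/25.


Host bits = 32 - 25 = 7
Total addresses = 2^7 = 128
Usable = total - 2 (network and broadcast)
Usable hosts: 126


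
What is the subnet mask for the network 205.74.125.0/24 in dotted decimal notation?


/24 means 24 network bits, 8 host bits
Binary: 11111111111111111111111100000000
Mask: 255.255.255.0


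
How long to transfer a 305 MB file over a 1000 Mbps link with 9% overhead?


Effective throughput = 1000 * (1 - 9/100) = 910 Mbps
File size in Mb = 305 * 8 = 2440 Mb
Time = 2440 / 910
Time = 2.6813 seconds


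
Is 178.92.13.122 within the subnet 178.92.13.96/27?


Subnet network: 178.92.13.96
Test IP AND mask: 178.92.13.96
Yes, 178.92.13.122 is in 178.92.13.96/27


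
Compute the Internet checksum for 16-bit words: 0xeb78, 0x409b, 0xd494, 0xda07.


Sum all words (with carry folding):
+ 0xeb78 = 0xeb78
+ 0x409b = 0x2c14
+ 0xd494 = 0x00a9
+ 0xda07 = 0xdab0
One's complement: ~0xdab0
Checksum = 0x254f


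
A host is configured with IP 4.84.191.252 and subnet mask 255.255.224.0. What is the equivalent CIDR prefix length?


Binary: 11111111.11111111.11100000.00000000
Count leading 1s
Prefix: /19


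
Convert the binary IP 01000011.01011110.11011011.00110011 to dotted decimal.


01000011 = 67
01011110 = 94
11011011 = 219
00110011 = 51
IP: 67.94.219.51


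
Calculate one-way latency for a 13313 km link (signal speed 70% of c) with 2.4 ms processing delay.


Speed = 0.7 * 3e5 km/s = 210000 km/s
Propagation delay = 13313 / 210000 = 0.0634 s = 63.3952 ms
Processing delay = 2.4 ms
Total one-way latency = 65.7952 ms


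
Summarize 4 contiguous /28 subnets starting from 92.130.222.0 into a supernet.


Original prefix: /28
Number of subnets: 4 = 2^2
New prefix = 28 - 2 = 26
Supernet: 92.130.222.0/26


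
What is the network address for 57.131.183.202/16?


IP:   00111001.10000011.10110111.11001010
Mask: 11111111.11111111.00000000.00000000
AND operation:
Net:  00111001.10000011.00000000.00000000
Network: 57.131.0.0/16


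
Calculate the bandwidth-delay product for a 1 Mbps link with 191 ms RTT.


BDP = bandwidth * RTT
= 1 Mbps * 191 ms
= 1 * 1e6 * 191 / 1000 bits
= 191000 bits
= 23875 bytes
= 23.3154 KB
BDP = 191000 bits (23875 bytes)


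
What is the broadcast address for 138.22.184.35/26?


Network: 138.22.184.0/26
Host bits = 6
Set all host bits to 1:
Broadcast: 138.22.184.63


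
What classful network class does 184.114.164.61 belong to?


First octet: 184
Binary: 10111000
10xxxxxx -> Class B (128-191)
Class B, default mask 255.255.0.0 (/16)


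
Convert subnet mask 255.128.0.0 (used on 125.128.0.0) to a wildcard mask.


Subnet mask: 255.128.0.0
Wildcard = 255.255.255.255 - subnet mask
255 - 255 = 0
255 - 128 = 127
255 - 0 = 255
255 - 0 = 255
Wildcard: 0.127.255.255


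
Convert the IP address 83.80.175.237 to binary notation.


83 = 01010011
80 = 01010000
175 = 10101111
237 = 11101101
Binary: 01010011.01010000.10101111.11101101


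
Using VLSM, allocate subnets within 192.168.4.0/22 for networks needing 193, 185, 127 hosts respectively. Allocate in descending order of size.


193 hosts -> /24 (254 usable): 192.168.4.0/24
185 hosts -> /24 (254 usable): 192.168.5.0/24
127 hosts -> /24 (254 usable): 192.168.6.0/24
Allocation: 192.168.4.0/24 (193 hosts, 254 usable); 192.168.5.0/24 (185 hosts, 254 usable); 192.168.6.0/24 (127 hosts, 254 usable)


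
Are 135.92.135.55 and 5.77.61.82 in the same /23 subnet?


Mask: 255.255.254.0
135.92.135.55 AND mask = 135.92.134.0
5.77.61.82 AND mask = 5.77.60.0
No, different subnets (135.92.134.0 vs 5.77.60.0)


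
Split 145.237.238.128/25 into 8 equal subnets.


New prefix = 25 + 3 = 28
Each subnet has 16 addresses
  145.237.238.128/28
  145.237.238.144/28
  145.237.238.160/28
  145.237.238.176/28
  145.237.238.192/28
  145.237.238.208/28
  145.237.238.224/28
  145.237.238.240/28
Subnets: 145.237.238.128/28, 145.237.238.144/28, 145.237.238.160/28, 145.237.238.176/28, 145.237.238.192/28, 145.237.238.208/28, 145.237.238.224/28, 145.237.238.240/28


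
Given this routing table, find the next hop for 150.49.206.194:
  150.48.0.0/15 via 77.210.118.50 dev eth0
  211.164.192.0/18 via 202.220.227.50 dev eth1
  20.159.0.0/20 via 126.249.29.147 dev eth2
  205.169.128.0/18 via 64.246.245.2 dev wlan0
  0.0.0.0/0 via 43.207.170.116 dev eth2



Longest prefix match for 150.49.206.194:
  /15 150.48.0.0: MATCH
  /18 211.164.192.0: no
  /20 20.159.0.0: no
  /18 205.169.128.0: no
  /0 0.0.0.0: MATCH
Selected: next-hop 77.210.118.50 via eth0 (matched /15)


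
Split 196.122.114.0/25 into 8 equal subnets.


New prefix = 25 + 3 = 28
Each subnet has 16 addresses
  196.122.114.0/28
  196.122.114.16/28
  196.122.114.32/28
  196.122.114.48/28
  196.122.114.64/28
  196.122.114.80/28
  196.122.114.96/28
  196.122.114.112/28
Subnets: 196.122.114.0/28, 196.122.114.16/28, 196.122.114.32/28, 196.122.114.48/28, 196.122.114.64/28, 196.122.114.80/28, 196.122.114.96/28, 196.122.114.112/28


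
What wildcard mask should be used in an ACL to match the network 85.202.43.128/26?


Subnet mask: 255.255.255.192
Wildcard = 255.255.255.255 - subnet mask
255 - 255 = 0
255 - 255 = 0
255 - 255 = 0
255 - 192 = 63
Wildcard: 0.0.0.63


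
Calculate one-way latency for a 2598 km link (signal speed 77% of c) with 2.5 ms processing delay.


Speed = 0.77 * 3e5 km/s = 231000 km/s
Propagation delay = 2598 / 231000 = 0.0112 s = 11.2468 ms
Processing delay = 2.5 ms
Total one-way latency = 13.7468 ms


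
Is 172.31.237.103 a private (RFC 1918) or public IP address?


RFC 1918 private ranges:
  10.0.0.0/8 (10.0.0.0 - 10.255.255.255)
  172.16.0.0/12 (172.16.0.0 - 172.31.255.255)
  192.168.0.0/16 (192.168.0.0 - 192.168.255.255)
Private (in 172.16.0.0/12)


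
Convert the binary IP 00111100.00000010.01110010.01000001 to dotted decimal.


00111100 = 60
00000010 = 2
01110010 = 114
01000001 = 65
IP: 60.2.114.65


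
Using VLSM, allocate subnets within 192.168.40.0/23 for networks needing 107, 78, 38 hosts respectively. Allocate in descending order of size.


107 hosts -> /25 (126 usable): 192.168.40.0/25
78 hosts -> /25 (126 usable): 192.168.40.128/25
38 hosts -> /26 (62 usable): 192.168.41.0/26
Allocation: 192.168.40.0/25 (107 hosts, 126 usable); 192.168.40.128/25 (78 hosts, 126 usable); 192.168.41.0/26 (38 hosts, 62 usable)


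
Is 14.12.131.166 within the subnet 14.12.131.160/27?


Subnet network: 14.12.131.160
Test IP AND mask: 14.12.131.160
Yes, 14.12.131.166 is in 14.12.131.160/27


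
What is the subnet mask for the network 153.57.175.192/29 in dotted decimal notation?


/29 means 29 network bits, 3 host bits
Binary: 11111111111111111111111111111000
Mask: 255.255.255.248


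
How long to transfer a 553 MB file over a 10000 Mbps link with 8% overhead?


Effective throughput = 10000 * (1 - 8/100) = 9200 Mbps
File size in Mb = 553 * 8 = 4424 Mb
Time = 4424 / 9200
Time = 0.4809 seconds


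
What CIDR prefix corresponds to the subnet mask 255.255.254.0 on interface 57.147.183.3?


Binary: 11111111.11111111.11111110.00000000
Count leading 1s
Prefix: /23


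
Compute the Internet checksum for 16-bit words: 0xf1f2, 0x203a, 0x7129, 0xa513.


Sum all words (with carry folding):
+ 0xf1f2 = 0xf1f2
+ 0x203a = 0x122d
+ 0x7129 = 0x8356
+ 0xa513 = 0x286a
One's complement: ~0x286a
Checksum = 0xd795


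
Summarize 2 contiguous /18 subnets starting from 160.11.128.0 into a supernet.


Original prefix: /18
Number of subnets: 2 = 2^1
New prefix = 18 - 1 = 17
Supernet: 160.11.128.0/17


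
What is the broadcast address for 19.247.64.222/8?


Network: 19.0.0.0/8
Host bits = 24
Set all host bits to 1:
Broadcast: 19.255.255.255


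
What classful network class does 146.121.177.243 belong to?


First octet: 146
Binary: 10010010
10xxxxxx -> Class B (128-191)
Class B, default mask 255.255.0.0 (/16)


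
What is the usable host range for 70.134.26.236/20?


Network: 70.134.16.0
Broadcast: 70.134.31.255
First usable = network + 1
Last usable = broadcast - 1
Range: 70.134.16.1 to 70.134.31.254


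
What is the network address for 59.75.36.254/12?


IP:   00111011.01001011.00100100.11111110
Mask: 11111111.11110000.00000000.00000000
AND operation:
Net:  00111011.01000000.00000000.00000000
Network: 59.64.0.0/12


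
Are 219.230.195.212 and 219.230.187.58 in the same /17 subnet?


Mask: 255.255.128.0
219.230.195.212 AND mask = 219.230.128.0
219.230.187.58 AND mask = 219.230.128.0
Yes, same subnet (219.230.128.0)


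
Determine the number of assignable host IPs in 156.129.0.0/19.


Host bits = 32 - 19 = 13
Total addresses = 2^13 = 8192
Usable = total - 2 (network and broadcast)
Usable hosts: 8190


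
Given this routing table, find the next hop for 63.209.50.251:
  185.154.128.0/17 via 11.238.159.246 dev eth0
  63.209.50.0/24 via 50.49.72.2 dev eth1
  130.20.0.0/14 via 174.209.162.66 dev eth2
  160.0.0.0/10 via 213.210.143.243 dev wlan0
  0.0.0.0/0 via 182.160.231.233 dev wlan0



Longest prefix match for 63.209.50.251:
  /17 185.154.128.0: no
  /24 63.209.50.0: MATCH
  /14 130.20.0.0: no
  /10 160.0.0.0: no
  /0 0.0.0.0: MATCH
Selected: next-hop 50.49.72.2 via eth1 (matched /24)


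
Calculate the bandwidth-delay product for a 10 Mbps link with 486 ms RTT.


BDP = bandwidth * RTT
= 10 Mbps * 486 ms
= 10 * 1e6 * 486 / 1000 bits
= 4860000 bits
= 607500 bytes
= 593.2617 KB
BDP = 4860000 bits (607500 bytes)


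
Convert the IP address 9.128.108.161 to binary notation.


9 = 00001001
128 = 10000000
108 = 01101100
161 = 10100001
Binary: 00001001.10000000.01101100.10100001


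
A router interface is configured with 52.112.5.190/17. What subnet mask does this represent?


/17 means 17 network bits, 15 host bits
Binary: 11111111111111111000000000000000
Mask: 255.255.128.0


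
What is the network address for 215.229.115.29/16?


IP:   11010111.11100101.01110011.00011101
Mask: 11111111.11111111.00000000.00000000
AND operation:
Net:  11010111.11100101.00000000.00000000
Network: 215.229.0.0/16


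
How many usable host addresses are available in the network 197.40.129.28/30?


Host bits = 32 - 30 = 2
Total addresses = 2^2 = 4
Usable = total - 2 (network and broadcast)
Usable hosts: 2


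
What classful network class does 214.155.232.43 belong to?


First octet: 214
Binary: 11010110
110xxxxx -> Class C (192-223)
Class C, default mask 255.255.255.0 (/24)


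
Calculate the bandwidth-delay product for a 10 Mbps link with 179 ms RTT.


BDP = bandwidth * RTT
= 10 Mbps * 179 ms
= 10 * 1e6 * 179 / 1000 bits
= 1790000 bits
= 223750 bytes
= 218.5059 KB
BDP = 1790000 bits (223750 bytes)


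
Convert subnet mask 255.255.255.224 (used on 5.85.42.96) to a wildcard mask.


Subnet mask: 255.255.255.224
Wildcard = 255.255.255.255 - subnet mask
255 - 255 = 0
255 - 255 = 0
255 - 255 = 0
255 - 224 = 31
Wildcard: 0.0.0.31


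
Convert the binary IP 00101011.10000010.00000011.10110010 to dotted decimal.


00101011 = 43
10000010 = 130
00000011 = 3
10110010 = 178
IP: 43.130.3.178


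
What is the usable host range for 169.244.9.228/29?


Network: 169.244.9.224
Broadcast: 169.244.9.231
First usable = network + 1
Last usable = broadcast - 1
Range: 169.244.9.225 to 169.244.9.230


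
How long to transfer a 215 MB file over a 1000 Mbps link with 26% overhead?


Effective throughput = 1000 * (1 - 26/100) = 740 Mbps
File size in Mb = 215 * 8 = 1720 Mb
Time = 1720 / 740
Time = 2.3243 seconds


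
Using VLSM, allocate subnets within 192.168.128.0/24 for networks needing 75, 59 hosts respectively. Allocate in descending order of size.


75 hosts -> /25 (126 usable): 192.168.128.0/25
59 hosts -> /26 (62 usable): 192.168.128.128/26
Allocation: 192.168.128.0/25 (75 hosts, 126 usable); 192.168.128.128/26 (59 hosts, 62 usable)


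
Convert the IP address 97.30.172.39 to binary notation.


97 = 01100001
30 = 00011110
172 = 10101100
39 = 00100111
Binary: 01100001.00011110.10101100.00100111


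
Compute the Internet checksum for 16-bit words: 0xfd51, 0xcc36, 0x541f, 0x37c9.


Sum all words (with carry folding):
+ 0xfd51 = 0xfd51
+ 0xcc36 = 0xc988
+ 0x541f = 0x1da8
+ 0x37c9 = 0x5571
One's complement: ~0x5571
Checksum = 0xaa8e


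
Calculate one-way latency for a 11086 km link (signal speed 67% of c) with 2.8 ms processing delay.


Speed = 0.67 * 3e5 km/s = 201000 km/s
Propagation delay = 11086 / 201000 = 0.0552 s = 55.1542 ms
Processing delay = 2.8 ms
Total one-way latency = 57.9542 ms


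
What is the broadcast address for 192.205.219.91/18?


Network: 192.205.192.0/18
Host bits = 14
Set all host bits to 1:
Broadcast: 192.205.255.255


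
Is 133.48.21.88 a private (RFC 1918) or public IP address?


RFC 1918 private ranges:
  10.0.0.0/8 (10.0.0.0 - 10.255.255.255)
  172.16.0.0/12 (172.16.0.0 - 172.31.255.255)
  192.168.0.0/16 (192.168.0.0 - 192.168.255.255)
Public (not in any RFC 1918 range)


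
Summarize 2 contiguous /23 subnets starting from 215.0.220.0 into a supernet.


Original prefix: /23
Number of subnets: 2 = 2^1
New prefix = 23 - 1 = 22
Supernet: 215.0.220.0/22


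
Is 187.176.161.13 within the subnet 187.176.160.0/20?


Subnet network: 187.176.160.0
Test IP AND mask: 187.176.160.0
Yes, 187.176.161.13 is in 187.176.160.0/20


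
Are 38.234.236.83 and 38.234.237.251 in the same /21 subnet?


Mask: 255.255.248.0
38.234.236.83 AND mask = 38.234.232.0
38.234.237.251 AND mask = 38.234.232.0
Yes, same subnet (38.234.232.0)


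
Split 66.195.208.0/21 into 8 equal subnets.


New prefix = 21 + 3 = 24
Each subnet has 256 addresses
  66.195.208.0/24
  66.195.209.0/24
  66.195.210.0/24
  66.195.211.0/24
  66.195.212.0/24
  66.195.213.0/24
  66.195.214.0/24
  66.195.215.0/24
Subnets: 66.195.208.0/24, 66.195.209.0/24, 66.195.210.0/24, 66.195.211.0/24, 66.195.212.0/24, 66.195.213.0/24, 66.195.214.0/24, 66.195.215.0/24


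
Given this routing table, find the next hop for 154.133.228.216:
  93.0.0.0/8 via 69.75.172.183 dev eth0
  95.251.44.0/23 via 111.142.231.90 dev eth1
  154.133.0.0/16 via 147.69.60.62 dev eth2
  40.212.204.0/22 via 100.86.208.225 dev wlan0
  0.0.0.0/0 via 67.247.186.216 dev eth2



Longest prefix match for 154.133.228.216:
  /8 93.0.0.0: no
  /23 95.251.44.0: no
  /16 154.133.0.0: MATCH
  /22 40.212.204.0: no
  /0 0.0.0.0: MATCH
Selected: next-hop 147.69.60.62 via eth2 (matched /16)


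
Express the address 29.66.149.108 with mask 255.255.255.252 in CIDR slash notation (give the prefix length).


Binary: 11111111.11111111.11111111.11111100
Count leading 1s
Prefix: /30


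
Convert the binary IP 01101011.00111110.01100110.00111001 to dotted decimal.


01101011 = 107
00111110 = 62
01100110 = 102
00111001 = 57
IP: 107.62.102.57


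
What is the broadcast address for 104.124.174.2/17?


Network: 104.124.128.0/17
Host bits = 15
Set all host bits to 1:
Broadcast: 104.124.255.255


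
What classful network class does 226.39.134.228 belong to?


First octet: 226
Binary: 11100010
1110xxxx -> Class D (224-239)
Class D (multicast), default mask N/A


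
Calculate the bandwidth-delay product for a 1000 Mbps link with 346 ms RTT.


BDP = bandwidth * RTT
= 1000 Mbps * 346 ms
= 1000 * 1e6 * 346 / 1000 bits
= 346000000 bits
= 43250000 bytes
= 42236.3281 KB
BDP = 346000000 bits (43250000 bytes)


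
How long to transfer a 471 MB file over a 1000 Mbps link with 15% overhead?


Effective throughput = 1000 * (1 - 15/100) = 850 Mbps
File size in Mb = 471 * 8 = 3768 Mb
Time = 3768 / 850
Time = 4.4329 seconds


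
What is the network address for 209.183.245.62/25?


IP:   11010001.10110111.11110101.00111110
Mask: 11111111.11111111.11111111.10000000
AND operation:
Net:  11010001.10110111.11110101.00000000
Network: 209.183.245.0/25


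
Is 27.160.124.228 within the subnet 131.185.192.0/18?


Subnet network: 131.185.192.0
Test IP AND mask: 27.160.64.0
No, 27.160.124.228 is not in 131.185.192.0/18


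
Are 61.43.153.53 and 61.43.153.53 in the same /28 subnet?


Mask: 255.255.255.240
61.43.153.53 AND mask = 61.43.153.48
61.43.153.53 AND mask = 61.43.153.48
Yes, same subnet (61.43.153.48)


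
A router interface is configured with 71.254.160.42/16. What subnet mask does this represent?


/16 means 16 network bits, 16 host bits
Binary: 11111111111111110000000000000000
Mask: 255.255.0.0


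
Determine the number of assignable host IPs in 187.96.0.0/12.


Host bits = 32 - 12 = 20
Total addresses = 2^20 = 1048576
Usable = total - 2 (network and broadcast)
Usable hosts: 1048574


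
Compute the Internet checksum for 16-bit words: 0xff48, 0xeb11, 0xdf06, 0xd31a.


Sum all words (with carry folding):
+ 0xff48 = 0xff48
+ 0xeb11 = 0xea5a
+ 0xdf06 = 0xc961
+ 0xd31a = 0x9c7c
One's complement: ~0x9c7c
Checksum = 0x6383


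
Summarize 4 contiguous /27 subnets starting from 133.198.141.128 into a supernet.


Original prefix: /27
Number of subnets: 4 = 2^2
New prefix = 27 - 2 = 25
Supernet: 133.198.141.128/25


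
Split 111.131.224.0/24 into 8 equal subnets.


New prefix = 24 + 3 = 27
Each subnet has 32 addresses
  111.131.224.0/27
  111.131.224.32/27
  111.131.224.64/27
  111.131.224.96/27
  111.131.224.128/27
  111.131.224.160/27
  111.131.224.192/27
  111.131.224.224/27
Subnets: 111.131.224.0/27, 111.131.224.32/27, 111.131.224.64/27, 111.131.224.96/27, 111.131.224.128/27, 111.131.224.160/27, 111.131.224.192/27, 111.131.224.224/27


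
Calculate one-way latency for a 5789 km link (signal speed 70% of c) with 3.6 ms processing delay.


Speed = 0.7 * 3e5 km/s = 210000 km/s
Propagation delay = 5789 / 210000 = 0.0276 s = 27.5667 ms
Processing delay = 3.6 ms
Total one-way latency = 31.1667 ms


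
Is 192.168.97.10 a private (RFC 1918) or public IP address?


RFC 1918 private ranges:
  10.0.0.0/8 (10.0.0.0 - 10.255.255.255)
  172.16.0.0/12 (172.16.0.0 - 172.31.255.255)
  192.168.0.0/16 (192.168.0.0 - 192.168.255.255)
Private (in 192.168.0.0/16)


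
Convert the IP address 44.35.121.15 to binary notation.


44 = 00101100
35 = 00100011
121 = 01111001
15 = 00001111
Binary: 00101100.00100011.01111001.00001111


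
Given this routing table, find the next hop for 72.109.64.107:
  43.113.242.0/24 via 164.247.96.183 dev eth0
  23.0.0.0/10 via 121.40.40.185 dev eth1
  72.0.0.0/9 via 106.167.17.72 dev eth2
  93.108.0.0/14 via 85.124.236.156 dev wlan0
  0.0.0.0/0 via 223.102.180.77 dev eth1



Longest prefix match for 72.109.64.107:
  /24 43.113.242.0: no
  /10 23.0.0.0: no
  /9 72.0.0.0: MATCH
  /14 93.108.0.0: no
  /0 0.0.0.0: MATCH
Selected: next-hop 106.167.17.72 via eth2 (matched /9)


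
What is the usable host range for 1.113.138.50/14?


Network: 1.112.0.0
Broadcast: 1.115.255.255
First usable = network + 1
Last usable = broadcast - 1
Range: 1.112.0.1 to 1.115.255.254


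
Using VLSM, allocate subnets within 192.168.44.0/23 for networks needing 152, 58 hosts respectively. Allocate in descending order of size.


152 hosts -> /24 (254 usable): 192.168.44.0/24
58 hosts -> /26 (62 usable): 192.168.45.0/26
Allocation: 192.168.44.0/24 (152 hosts, 254 usable); 192.168.45.0/26 (58 hosts, 62 usable)


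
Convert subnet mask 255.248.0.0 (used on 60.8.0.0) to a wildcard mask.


Subnet mask: 255.248.0.0
Wildcard = 255.255.255.255 - subnet mask
255 - 255 = 0
255 - 248 = 7
255 - 0 = 255
255 - 0 = 255
Wildcard: 0.7.255.255


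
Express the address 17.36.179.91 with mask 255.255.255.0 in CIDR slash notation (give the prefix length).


Binary: 11111111.11111111.11111111.00000000
Count leading 1s
Prefix: /24


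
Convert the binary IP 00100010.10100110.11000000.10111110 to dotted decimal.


00100010 = 34
10100110 = 166
11000000 = 192
10111110 = 190
IP: 34.166.192.190


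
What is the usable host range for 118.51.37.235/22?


Network: 118.51.36.0
Broadcast: 118.51.39.255
First usable = network + 1
Last usable = broadcast - 1
Range: 118.51.36.1 to 118.51.39.254


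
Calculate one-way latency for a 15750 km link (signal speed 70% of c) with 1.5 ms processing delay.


Speed = 0.7 * 3e5 km/s = 210000 km/s
Propagation delay = 15750 / 210000 = 0.075 s = 75 ms
Processing delay = 1.5 ms
Total one-way latency = 76.5 ms


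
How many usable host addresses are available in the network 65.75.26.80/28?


Host bits = 32 - 28 = 4
Total addresses = 2^4 = 16
Usable = total - 2 (network and broadcast)
Usable hosts: 14


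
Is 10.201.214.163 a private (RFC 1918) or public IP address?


RFC 1918 private ranges:
  10.0.0.0/8 (10.0.0.0 - 10.255.255.255)
  172.16.0.0/12 (172.16.0.0 - 172.31.255.255)
  192.168.0.0/16 (192.168.0.0 - 192.168.255.255)
Private (in 10.0.0.0/8)


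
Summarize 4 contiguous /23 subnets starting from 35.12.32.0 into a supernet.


Original prefix: /23
Number of subnets: 4 = 2^2
New prefix = 23 - 2 = 21
Supernet: 35.12.32.0/21


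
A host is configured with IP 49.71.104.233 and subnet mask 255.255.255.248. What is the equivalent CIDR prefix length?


Binary: 11111111.11111111.11111111.11111000
Count leading 1s
Prefix: /29


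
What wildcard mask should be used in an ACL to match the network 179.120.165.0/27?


Subnet mask: 255.255.255.224
Wildcard = 255.255.255.255 - subnet mask
255 - 255 = 0
255 - 255 = 0
255 - 255 = 0
255 - 224 = 31
Wildcard: 0.0.0.31


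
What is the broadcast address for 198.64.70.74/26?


Network: 198.64.70.64/26
Host bits = 6
Set all host bits to 1:
Broadcast: 198.64.70.127


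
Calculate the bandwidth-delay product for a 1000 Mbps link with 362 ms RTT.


BDP = bandwidth * RTT
= 1000 Mbps * 362 ms
= 1000 * 1e6 * 362 / 1000 bits
= 362000000 bits
= 45250000 bytes
= 44189.4531 KB
BDP = 362000000 bits (45250000 bytes)


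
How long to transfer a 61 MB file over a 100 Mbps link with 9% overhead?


Effective throughput = 100 * (1 - 9/100) = 91 Mbps
File size in Mb = 61 * 8 = 488 Mb
Time = 488 / 91
Time = 5.3626 seconds


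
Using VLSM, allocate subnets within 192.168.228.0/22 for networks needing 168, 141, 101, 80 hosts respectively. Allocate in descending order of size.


168 hosts -> /24 (254 usable): 192.168.228.0/24
141 hosts -> /24 (254 usable): 192.168.229.0/24
101 hosts -> /25 (126 usable): 192.168.230.0/25
80 hosts -> /25 (126 usable): 192.168.230.128/25
Allocation: 192.168.228.0/24 (168 hosts, 254 usable); 192.168.229.0/24 (141 hosts, 254 usable); 192.168.230.0/25 (101 hosts, 126 usable); 192.168.230.128/25 (80 hosts, 126 usable)


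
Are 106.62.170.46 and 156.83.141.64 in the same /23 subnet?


Mask: 255.255.254.0
106.62.170.46 AND mask = 106.62.170.0
156.83.141.64 AND mask = 156.83.140.0
No, different subnets (106.62.170.0 vs 156.83.140.0)


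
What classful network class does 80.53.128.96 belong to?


First octet: 80
Binary: 01010000
0xxxxxxx -> Class A (1-126)
Class A, default mask 255.0.0.0 (/8)


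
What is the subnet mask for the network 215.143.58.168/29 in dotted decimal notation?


/29 means 29 network bits, 3 host bits
Binary: 11111111111111111111111111111000
Mask: 255.255.255.248


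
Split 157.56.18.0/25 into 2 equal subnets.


New prefix = 25 + 1 = 26
Each subnet has 64 addresses
  157.56.18.0/26
  157.56.18.64/26
Subnets: 157.56.18.0/26, 157.56.18.64/26


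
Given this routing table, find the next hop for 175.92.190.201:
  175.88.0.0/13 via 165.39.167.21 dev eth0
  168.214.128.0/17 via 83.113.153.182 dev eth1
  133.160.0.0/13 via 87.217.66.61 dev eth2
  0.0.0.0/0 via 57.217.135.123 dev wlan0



Longest prefix match for 175.92.190.201:
  /13 175.88.0.0: MATCH
  /17 168.214.128.0: no
  /13 133.160.0.0: no
  /0 0.0.0.0: MATCH
Selected: next-hop 165.39.167.21 via eth0 (matched /13)


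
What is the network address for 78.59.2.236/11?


IP:   01001110.00111011.00000010.11101100
Mask: 11111111.11100000.00000000.00000000
AND operation:
Net:  01001110.00100000.00000000.00000000
Network: 78.32.0.0/11


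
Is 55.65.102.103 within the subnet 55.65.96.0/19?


Subnet network: 55.65.96.0
Test IP AND mask: 55.65.96.0
Yes, 55.65.102.103 is in 55.65.96.0/19


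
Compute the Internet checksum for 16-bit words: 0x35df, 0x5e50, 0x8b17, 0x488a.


Sum all words (with carry folding):
+ 0x35df = 0x35df
+ 0x5e50 = 0x942f
+ 0x8b17 = 0x1f47
+ 0x488a = 0x67d1
One's complement: ~0x67d1
Checksum = 0x982e


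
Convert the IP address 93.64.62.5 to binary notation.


93 = 01011101
64 = 01000000
62 = 00111110
5 = 00000101
Binary: 01011101.01000000.00111110.00000101


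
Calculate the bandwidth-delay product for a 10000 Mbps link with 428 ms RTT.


BDP = bandwidth * RTT
= 10000 Mbps * 428 ms
= 10000 * 1e6 * 428 / 1000 bits
= 4280000000 bits
= 535000000 bytes
= 522460.9375 KB
BDP = 4280000000 bits (535000000 bytes)


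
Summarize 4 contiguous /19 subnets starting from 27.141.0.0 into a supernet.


Original prefix: /19
Number of subnets: 4 = 2^2
New prefix = 19 - 2 = 17
Supernet: 27.141.0.0/17


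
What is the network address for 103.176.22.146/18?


IP:   01100111.10110000.00010110.10010010
Mask: 11111111.11111111.11000000.00000000
AND operation:
Net:  01100111.10110000.00000000.00000000
Network: 103.176.0.0/18


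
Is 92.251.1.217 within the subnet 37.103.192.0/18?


Subnet network: 37.103.192.0
Test IP AND mask: 92.251.0.0
No, 92.251.1.217 is not in 37.103.192.0/18


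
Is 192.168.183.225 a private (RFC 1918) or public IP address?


RFC 1918 private ranges:
  10.0.0.0/8 (10.0.0.0 - 10.255.255.255)
  172.16.0.0/12 (172.16.0.0 - 172.31.255.255)
  192.168.0.0/16 (192.168.0.0 - 192.168.255.255)
Private (in 192.168.0.0/16)


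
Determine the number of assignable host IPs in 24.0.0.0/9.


Host bits = 32 - 9 = 23
Total addresses = 2^23 = 8388608
Usable = total - 2 (network and broadcast)
Usable hosts: 8388606


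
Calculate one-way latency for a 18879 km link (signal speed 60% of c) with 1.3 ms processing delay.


Speed = 0.6 * 3e5 km/s = 180000 km/s
Propagation delay = 18879 / 180000 = 0.1049 s = 104.8833 ms
Processing delay = 1.3 ms
Total one-way latency = 106.1833 ms


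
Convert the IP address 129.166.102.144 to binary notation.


129 = 10000001
166 = 10100110
102 = 01100110
144 = 10010000
Binary: 10000001.10100110.01100110.10010000


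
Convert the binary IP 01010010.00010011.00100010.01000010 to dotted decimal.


01010010 = 82
00010011 = 19
00100010 = 34
01000010 = 66
IP: 82.19.34.66


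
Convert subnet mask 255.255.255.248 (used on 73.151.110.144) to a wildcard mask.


Subnet mask: 255.255.255.248
Wildcard = 255.255.255.255 - subnet mask
255 - 255 = 0
255 - 255 = 0
255 - 255 = 0
255 - 248 = 7
Wildcard: 0.0.0.7


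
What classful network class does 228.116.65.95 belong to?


First octet: 228
Binary: 11100100
1110xxxx -> Class D (224-239)
Class D (multicast), default mask N/A


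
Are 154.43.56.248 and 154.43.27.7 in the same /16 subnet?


Mask: 255.255.0.0
154.43.56.248 AND mask = 154.43.0.0
154.43.27.7 AND mask = 154.43.0.0
Yes, same subnet (154.43.0.0)


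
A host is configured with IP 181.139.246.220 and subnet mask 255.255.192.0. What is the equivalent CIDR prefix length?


Binary: 11111111.11111111.11000000.00000000
Count leading 1s
Prefix: /18


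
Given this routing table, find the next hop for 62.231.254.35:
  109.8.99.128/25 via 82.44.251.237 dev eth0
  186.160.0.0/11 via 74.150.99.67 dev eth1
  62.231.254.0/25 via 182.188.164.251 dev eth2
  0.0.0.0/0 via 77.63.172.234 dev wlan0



Longest prefix match for 62.231.254.35:
  /25 109.8.99.128: no
  /11 186.160.0.0: no
  /25 62.231.254.0: MATCH
  /0 0.0.0.0: MATCH
Selected: next-hop 182.188.164.251 via eth2 (matched /25)


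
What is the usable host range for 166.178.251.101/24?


Network: 166.178.251.0
Broadcast: 166.178.251.255
First usable = network + 1
Last usable = broadcast - 1
Range: 166.178.251.1 to 166.178.251.254


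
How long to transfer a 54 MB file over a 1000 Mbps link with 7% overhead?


Effective throughput = 1000 * (1 - 7/100) = 930.0 Mbps
File size in Mb = 54 * 8 = 432 Mb
Time = 432 / 930.0
Time = 0.4645 seconds


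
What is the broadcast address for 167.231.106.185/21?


Network: 167.231.104.0/21
Host bits = 11
Set all host bits to 1:
Broadcast: 167.231.111.255


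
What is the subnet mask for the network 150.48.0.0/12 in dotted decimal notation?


/12 means 12 network bits, 20 host bits
Binary: 11111111111100000000000000000000
Mask: 255.240.0.0


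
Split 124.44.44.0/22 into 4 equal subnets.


New prefix = 22 + 2 = 24
Each subnet has 256 addresses
  124.44.44.0/24
  124.44.45.0/24
  124.44.46.0/24
  124.44.47.0/24
Subnets: 124.44.44.0/24, 124.44.45.0/24, 124.44.46.0/24, 124.44.47.0/24


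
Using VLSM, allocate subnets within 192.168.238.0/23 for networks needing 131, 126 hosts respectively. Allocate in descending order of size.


131 hosts -> /24 (254 usable): 192.168.238.0/24
126 hosts -> /25 (126 usable): 192.168.239.0/25
Allocation: 192.168.238.0/24 (131 hosts, 254 usable); 192.168.239.0/25 (126 hosts, 126 usable)


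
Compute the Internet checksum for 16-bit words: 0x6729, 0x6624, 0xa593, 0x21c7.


Sum all words (with carry folding):
+ 0x6729 = 0x6729
+ 0x6624 = 0xcd4d
+ 0xa593 = 0x72e1
+ 0x21c7 = 0x94a8
One's complement: ~0x94a8
Checksum = 0x6b57


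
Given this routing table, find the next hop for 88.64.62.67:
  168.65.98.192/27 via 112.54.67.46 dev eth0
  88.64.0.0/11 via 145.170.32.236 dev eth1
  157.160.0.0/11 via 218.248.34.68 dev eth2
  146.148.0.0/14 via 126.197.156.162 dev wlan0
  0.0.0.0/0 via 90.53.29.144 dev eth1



Longest prefix match for 88.64.62.67:
  /27 168.65.98.192: no
  /11 88.64.0.0: MATCH
  /11 157.160.0.0: no
  /14 146.148.0.0: no
  /0 0.0.0.0: MATCH
Selected: next-hop 145.170.32.236 via eth1 (matched /11)


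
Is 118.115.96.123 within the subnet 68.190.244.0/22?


Subnet network: 68.190.244.0
Test IP AND mask: 118.115.96.0
No, 118.115.96.123 is not in 68.190.244.0/22


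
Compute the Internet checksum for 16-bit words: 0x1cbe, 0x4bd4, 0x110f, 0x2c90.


Sum all words (with carry folding):
+ 0x1cbe = 0x1cbe
+ 0x4bd4 = 0x6892
+ 0x110f = 0x79a1
+ 0x2c90 = 0xa631
One's complement: ~0xa631
Checksum = 0x59ce


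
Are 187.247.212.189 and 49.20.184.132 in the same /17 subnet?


Mask: 255.255.128.0
187.247.212.189 AND mask = 187.247.128.0
49.20.184.132 AND mask = 49.20.128.0
No, different subnets (187.247.128.0 vs 49.20.128.0)


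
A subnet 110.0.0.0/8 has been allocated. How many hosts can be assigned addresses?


Host bits = 32 - 8 = 24
Total addresses = 2^24 = 16777216
Usable = total - 2 (network and broadcast)
Usable hosts: 16777214


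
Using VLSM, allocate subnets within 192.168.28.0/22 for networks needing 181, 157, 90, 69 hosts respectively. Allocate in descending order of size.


181 hosts -> /24 (254 usable): 192.168.28.0/24
157 hosts -> /24 (254 usable): 192.168.29.0/24
90 hosts -> /25 (126 usable): 192.168.30.0/25
69 hosts -> /25 (126 usable): 192.168.30.128/25
Allocation: 192.168.28.0/24 (181 hosts, 254 usable); 192.168.29.0/24 (157 hosts, 254 usable); 192.168.30.0/25 (90 hosts, 126 usable); 192.168.30.128/25 (69 hosts, 126 usable)


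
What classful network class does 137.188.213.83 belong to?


First octet: 137
Binary: 10001001
10xxxxxx -> Class B (128-191)
Class B, default mask 255.255.0.0 (/16)


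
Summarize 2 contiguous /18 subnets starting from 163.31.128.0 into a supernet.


Original prefix: /18
Number of subnets: 2 = 2^1
New prefix = 18 - 1 = 17
Supernet: 163.31.128.0/17


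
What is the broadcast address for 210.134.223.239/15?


Network: 210.134.0.0/15
Host bits = 17
Set all host bits to 1:
Broadcast: 210.135.255.255


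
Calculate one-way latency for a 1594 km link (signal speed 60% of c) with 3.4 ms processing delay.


Speed = 0.6 * 3e5 km/s = 180000 km/s
Propagation delay = 1594 / 180000 = 0.0089 s = 8.8556 ms
Processing delay = 3.4 ms
Total one-way latency = 12.2556 ms


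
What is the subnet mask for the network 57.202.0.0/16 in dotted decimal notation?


/16 means 16 network bits, 16 host bits
Binary: 11111111111111110000000000000000
Mask: 255.255.0.0


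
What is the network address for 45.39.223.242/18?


IP:   00101101.00100111.11011111.11110010
Mask: 11111111.11111111.11000000.00000000
AND operation:
Net:  00101101.00100111.11000000.00000000
Network: 45.39.192.0/18


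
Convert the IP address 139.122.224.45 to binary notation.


139 = 10001011
122 = 01111010
224 = 11100000
45 = 00101101
Binary: 10001011.01111010.11100000.00101101


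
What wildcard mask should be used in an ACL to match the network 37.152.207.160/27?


Subnet mask: 255.255.255.224
Wildcard = 255.255.255.255 - subnet mask
255 - 255 = 0
255 - 255 = 0
255 - 255 = 0
255 - 224 = 31
Wildcard: 0.0.0.31


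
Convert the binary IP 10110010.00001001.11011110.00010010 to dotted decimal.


10110010 = 178
00001001 = 9
11011110 = 222
00010010 = 18
IP: 178.9.222.18


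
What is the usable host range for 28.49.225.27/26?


Network: 28.49.225.0
Broadcast: 28.49.225.63
First usable = network + 1
Last usable = broadcast - 1
Range: 28.49.225.1 to 28.49.225.62


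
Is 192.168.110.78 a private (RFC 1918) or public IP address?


RFC 1918 private ranges:
  10.0.0.0/8 (10.0.0.0 - 10.255.255.255)
  172.16.0.0/12 (172.16.0.0 - 172.31.255.255)
  192.168.0.0/16 (192.168.0.0 - 192.168.255.255)
Private (in 192.168.0.0/16)


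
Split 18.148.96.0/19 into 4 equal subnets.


New prefix = 19 + 2 = 21
Each subnet has 2048 addresses
  18.148.96.0/21
  18.148.104.0/21
  18.148.112.0/21
  18.148.120.0/21
Subnets: 18.148.96.0/21, 18.148.104.0/21, 18.148.112.0/21, 18.148.120.0/21


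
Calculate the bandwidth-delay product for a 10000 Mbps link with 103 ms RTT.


BDP = bandwidth * RTT
= 10000 Mbps * 103 ms
= 10000 * 1e6 * 103 / 1000 bits
= 1030000000 bits
= 128750000 bytes
= 125732.4219 KB
BDP = 1030000000 bits (128750000 bytes)


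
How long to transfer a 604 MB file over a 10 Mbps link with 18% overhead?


Effective throughput = 10 * (1 - 18/100) = 8.2 Mbps
File size in Mb = 604 * 8 = 4832 Mb
Time = 4832 / 8.2
Time = 589.2683 seconds


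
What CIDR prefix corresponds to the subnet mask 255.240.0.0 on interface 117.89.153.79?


Binary: 11111111.11110000.00000000.00000000
Count leading 1s
Prefix: /12


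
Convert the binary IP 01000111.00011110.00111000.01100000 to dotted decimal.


01000111 = 71
00011110 = 30
00111000 = 56
01100000 = 96
IP: 71.30.56.96


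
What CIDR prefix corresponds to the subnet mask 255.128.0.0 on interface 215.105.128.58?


Binary: 11111111.10000000.00000000.00000000
Count leading 1s
Prefix: /9


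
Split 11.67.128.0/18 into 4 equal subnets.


New prefix = 18 + 2 = 20
Each subnet has 4096 addresses
  11.67.128.0/20
  11.67.144.0/20
  11.67.160.0/20
  11.67.176.0/20
Subnets: 11.67.128.0/20, 11.67.144.0/20, 11.67.160.0/20, 11.67.176.0/20
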